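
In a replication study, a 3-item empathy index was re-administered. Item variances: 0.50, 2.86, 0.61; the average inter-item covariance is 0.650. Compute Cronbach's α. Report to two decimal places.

Σσᵢ² = 0.50 + 2.86 + 0.61 = 3.97
Sum of the 3 distinct covariances = 3 × 0.650 = 1.950
Var(T) = Σσᵢ² + 2·Σcov = 3.97 + 2 × 1.950 = 7.870
α = (3/2)·(1 − 3.97/7.870) = 0.74

Cronbach's α = 0.74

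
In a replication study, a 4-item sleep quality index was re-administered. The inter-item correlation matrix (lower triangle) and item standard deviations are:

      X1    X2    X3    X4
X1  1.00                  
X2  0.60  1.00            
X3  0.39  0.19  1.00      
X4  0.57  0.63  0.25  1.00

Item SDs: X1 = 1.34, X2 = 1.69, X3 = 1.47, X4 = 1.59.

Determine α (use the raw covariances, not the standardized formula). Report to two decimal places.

α = 0.75

Σσ²ᵢ = 1.34² + 1.69² + 1.47² + 1.59² = 9.3407
Covariances σ_ij = r_ij · s_i · s_j:
  σ(X1,X2) = 0.60 × 1.34 × 1.69 = 1.3588
  σ(X1,X3) = 0.39 × 1.34 × 1.47 = 0.7682
  σ(X1,X4) = 0.57 × 1.34 × 1.59 = 1.2144
  σ(X2,X3) = 0.19 × 1.69 × 1.47 = 0.4720
  σ(X2,X4) = 0.63 × 1.69 × 1.59 = 1.6929
  σ(X3,X4) = 0.25 × 1.47 × 1.59 = 0.5843
σ²_T = Σσ²ᵢ + 2·Σσ_ij = 9.3407 + 2 × 6.0906 = 21.5219
α = (4/3)·(1 − 9.3407/21.5219) = 0.75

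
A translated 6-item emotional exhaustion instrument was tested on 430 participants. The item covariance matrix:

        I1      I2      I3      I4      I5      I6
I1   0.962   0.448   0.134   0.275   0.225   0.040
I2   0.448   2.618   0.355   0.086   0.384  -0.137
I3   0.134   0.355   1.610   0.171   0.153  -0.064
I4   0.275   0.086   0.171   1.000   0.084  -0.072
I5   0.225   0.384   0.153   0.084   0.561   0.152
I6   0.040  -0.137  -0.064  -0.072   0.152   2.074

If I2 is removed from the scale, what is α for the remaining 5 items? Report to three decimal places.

α = 0.327

Remaining items: I1, I3, I4, I5, I6 (k = 5).
Σσᵢ² = 0.962 + 1.610 + 1.000 + 0.561 + 2.074 = 6.207
total variance = 6.207 + 2 × 1.098 = 8.403
α (item deleted) = (5/4)·(1 − 6.207/8.403) = 0.327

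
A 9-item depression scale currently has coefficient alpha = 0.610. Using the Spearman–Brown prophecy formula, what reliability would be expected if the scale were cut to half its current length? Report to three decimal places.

Length factor m = 1/2
α' = m·α / (1 − (1−m)·α)
   = 1/2 × 0.610 / (1 − (1 − 1/2) × 0.610)
   = 0.3050 / 0.6950 = 0.439

predicted reliability = 0.439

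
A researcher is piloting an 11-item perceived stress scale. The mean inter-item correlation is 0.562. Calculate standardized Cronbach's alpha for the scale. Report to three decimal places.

Standardized α = k·r̄ / (1 + (k−1)·r̄) = 11 × 0.562 / (1 + 10 × 0.562)
  = 6.1820 / 6.6200 = 0.934

standardized Cronbach's alpha = 0.934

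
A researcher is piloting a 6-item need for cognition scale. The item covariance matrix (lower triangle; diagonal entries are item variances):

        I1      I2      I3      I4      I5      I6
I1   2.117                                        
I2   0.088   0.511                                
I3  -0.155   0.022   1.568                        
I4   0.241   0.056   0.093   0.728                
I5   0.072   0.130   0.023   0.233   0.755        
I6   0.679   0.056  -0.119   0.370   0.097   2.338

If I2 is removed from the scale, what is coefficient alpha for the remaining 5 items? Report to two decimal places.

Remaining items: I1, I3, I4, I5, I6 (k = 5).
Σσᵢ² = 2.117 + 1.568 + 0.728 + 0.755 + 2.338 = 7.506
total variance = 7.506 + 2 × 1.534 = 10.574
α (item deleted) = (5/4)·(1 − 7.506/10.574) = 0.36

α = 0.36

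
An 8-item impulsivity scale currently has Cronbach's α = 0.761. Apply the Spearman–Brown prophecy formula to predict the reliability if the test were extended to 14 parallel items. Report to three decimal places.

Length factor m = 14/8 = 1.7500
α' = m·α / (1 + (m−1)·α)
   = 14/8 × 0.761 / (1 + (14/8 − 1) × 0.761)
   = 1.3317 / 1.5707 = 0.848

predicted reliability = 0.848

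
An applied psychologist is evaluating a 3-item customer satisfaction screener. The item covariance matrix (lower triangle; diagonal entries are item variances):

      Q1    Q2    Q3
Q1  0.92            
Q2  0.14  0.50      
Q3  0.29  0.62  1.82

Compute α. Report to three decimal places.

α = 0.590

ΣVar(i) = 0.92 + 0.50 + 1.82 = 3.24
Σ_{i<j} σ_ij = 1.05
Var(T) = 3.24 + 2 × 1.05 = 5.34
α = (k/(k−1))·(1 − ΣVar(i)/Var(T)) = (3/2)·(1 − 3.24/5.34) = 0.590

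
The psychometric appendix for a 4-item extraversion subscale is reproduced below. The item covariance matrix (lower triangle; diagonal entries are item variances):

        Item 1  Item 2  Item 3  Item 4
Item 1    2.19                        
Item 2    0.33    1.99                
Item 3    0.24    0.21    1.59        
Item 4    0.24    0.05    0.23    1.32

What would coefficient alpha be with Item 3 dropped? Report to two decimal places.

coefficient alpha = 0.28

Remaining items: Item 1, Item 2, Item 4 (k = 3).
Σσᵢ² = 2.19 + 1.99 + 1.32 = 5.50
σ²_total = 5.50 + 2 × 0.62 = 6.74
α (item deleted) = (3/2)·(1 − 5.50/6.74) = 0.28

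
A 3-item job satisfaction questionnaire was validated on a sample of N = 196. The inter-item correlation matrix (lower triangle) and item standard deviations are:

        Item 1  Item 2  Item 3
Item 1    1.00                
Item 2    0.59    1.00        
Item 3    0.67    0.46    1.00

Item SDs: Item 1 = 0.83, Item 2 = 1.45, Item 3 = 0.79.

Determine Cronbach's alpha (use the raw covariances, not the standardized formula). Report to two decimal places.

α = 0.74

Σσ²ᵢ = 0.83² + 1.45² + 0.79² = 3.4155
Covariances σ_ij = r_ij · s_i · s_j:
  σ(Item 1,Item 2) = 0.59 × 0.83 × 1.45 = 0.7101
  σ(Item 1,Item 3) = 0.67 × 0.83 × 0.79 = 0.4393
  σ(Item 2,Item 3) = 0.46 × 1.45 × 0.79 = 0.5269
σ²_T = Σσ²ᵢ + 2·Σσ_ij = 3.4155 + 2 × 1.6763 = 6.7681
α = (3/2)·(1 − 3.4155/6.7681) = 0.74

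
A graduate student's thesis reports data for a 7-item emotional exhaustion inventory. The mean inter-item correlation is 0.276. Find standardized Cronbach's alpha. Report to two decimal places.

Standardized α = k·r̄ / (1 + (k−1)·r̄) = 7 × 0.276 / (1 + 6 × 0.276)
  = 1.9320 / 2.6560 = 0.73

standardized Cronbach's alpha = 0.73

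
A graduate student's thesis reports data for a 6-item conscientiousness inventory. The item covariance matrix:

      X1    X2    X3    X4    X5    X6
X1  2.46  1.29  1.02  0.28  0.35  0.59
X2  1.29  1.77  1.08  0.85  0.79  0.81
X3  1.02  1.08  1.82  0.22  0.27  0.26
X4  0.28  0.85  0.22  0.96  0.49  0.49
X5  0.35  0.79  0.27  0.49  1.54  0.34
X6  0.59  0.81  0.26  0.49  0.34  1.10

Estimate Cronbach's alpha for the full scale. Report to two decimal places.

ΣVar(i) = 2.46 + 1.77 + 1.82 + 0.96 + 1.54 + 1.10 = 9.65
Sum of off-diagonal covariances = 9.13
σ²_T = 9.65 + 2 × 9.13 = 27.91
α = (k/(k−1))·(1 − ΣVar(i)/σ²_T) = (6/5)·(1 − 9.65/27.91) = 0.79

α = 0.79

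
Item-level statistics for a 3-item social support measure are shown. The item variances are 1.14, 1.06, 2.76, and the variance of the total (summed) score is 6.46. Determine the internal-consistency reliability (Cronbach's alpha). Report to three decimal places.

sum of item variances = 1.14 + 1.06 + 2.76 = 4.96
α = (k/(k−1))·(1 − sum of item variances/σ²_total) = (3/2)·(1 − 4.96/6.46) = 0.348

Cronbach's alpha = 0.348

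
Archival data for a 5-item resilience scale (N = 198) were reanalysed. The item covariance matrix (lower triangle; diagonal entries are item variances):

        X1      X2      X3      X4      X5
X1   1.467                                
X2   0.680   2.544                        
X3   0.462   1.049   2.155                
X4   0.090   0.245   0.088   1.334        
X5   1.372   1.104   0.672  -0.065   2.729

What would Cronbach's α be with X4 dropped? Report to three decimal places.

Remaining items: X1, X2, X3, X5 (k = 4).
Σσ²ᵢ = 1.467 + 2.544 + 2.155 + 2.729 = 8.895
total variance = 8.895 + 2 × 5.339 = 19.573
α (item deleted) = (4/3)·(1 − 8.895/19.573) = 0.727

α = 0.727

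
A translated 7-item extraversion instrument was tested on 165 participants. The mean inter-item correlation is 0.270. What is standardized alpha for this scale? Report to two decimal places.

Standardized α = k·r̄ / (1 + (k−1)·r̄) = 7 × 0.270 / (1 + 6 × 0.270)
  = 1.8900 / 2.6200 = 0.72

standardized alpha = 0.72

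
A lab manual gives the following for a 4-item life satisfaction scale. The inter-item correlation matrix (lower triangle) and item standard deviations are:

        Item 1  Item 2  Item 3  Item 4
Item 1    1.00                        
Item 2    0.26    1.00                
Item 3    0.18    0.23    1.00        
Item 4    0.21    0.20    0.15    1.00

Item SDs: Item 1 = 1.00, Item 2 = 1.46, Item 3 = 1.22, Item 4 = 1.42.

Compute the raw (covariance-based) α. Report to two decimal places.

Σσ²ᵢ = 1.00² + 1.46² + 1.22² + 1.42² = 6.6364
Covariances σ_ij = r_ij · s_i · s_j:
  σ(Item 1,Item 2) = 0.26 × 1.00 × 1.46 = 0.3796
  σ(Item 1,Item 3) = 0.18 × 1.00 × 1.22 = 0.2196
  σ(Item 1,Item 4) = 0.21 × 1.00 × 1.42 = 0.2982
  σ(Item 2,Item 3) = 0.23 × 1.46 × 1.22 = 0.4097
  σ(Item 2,Item 4) = 0.20 × 1.46 × 1.42 = 0.4146
  σ(Item 3,Item 4) = 0.15 × 1.22 × 1.42 = 0.2599
σ²_T = Σσ²ᵢ + 2·Σσ_ij = 6.6364 + 2 × 1.9816 = 10.5996
α = (4/3)·(1 − 6.6364/10.5996) = 0.50

α = 0.50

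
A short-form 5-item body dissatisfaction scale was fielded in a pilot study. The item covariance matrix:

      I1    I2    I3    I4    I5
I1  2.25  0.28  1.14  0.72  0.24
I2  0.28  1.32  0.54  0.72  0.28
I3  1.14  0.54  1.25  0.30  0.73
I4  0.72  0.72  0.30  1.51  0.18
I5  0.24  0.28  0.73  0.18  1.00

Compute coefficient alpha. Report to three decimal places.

α = 0.729

Σσᵢ² = 2.25 + 1.32 + 1.25 + 1.51 + 1.00 = 7.33
Sum of the distinct covariances = 5.13
σ²_total = 7.33 + 2 × 5.13 = 17.59
α = (k/(k−1))·(1 − Σσᵢ²/σ²_total) = (5/4)·(1 − 7.33/17.59) = 0.729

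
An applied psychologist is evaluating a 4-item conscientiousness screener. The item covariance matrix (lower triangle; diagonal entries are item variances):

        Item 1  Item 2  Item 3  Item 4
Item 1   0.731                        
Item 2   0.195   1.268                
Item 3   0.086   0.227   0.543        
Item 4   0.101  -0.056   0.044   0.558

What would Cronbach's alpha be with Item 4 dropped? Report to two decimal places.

Cronbach's alpha = 0.43

Remaining items: Item 1, Item 2, Item 3 (k = 3).
sum of item variances = 0.731 + 1.268 + 0.543 = 2.542
σ²_total = 2.542 + 2 × 0.508 = 3.558
α (item deleted) = (3/2)·(1 − 2.542/3.558) = 0.43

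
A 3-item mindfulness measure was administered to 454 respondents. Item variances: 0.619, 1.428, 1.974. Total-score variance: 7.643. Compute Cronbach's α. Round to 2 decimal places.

sum of item variances = 0.619 + 1.428 + 1.974 = 4.021
α = (k/(k−1))·(1 − sum of item variances/σ²_T) = (3/2)·(1 − 4.021/7.643) = 0.71

α = 0.71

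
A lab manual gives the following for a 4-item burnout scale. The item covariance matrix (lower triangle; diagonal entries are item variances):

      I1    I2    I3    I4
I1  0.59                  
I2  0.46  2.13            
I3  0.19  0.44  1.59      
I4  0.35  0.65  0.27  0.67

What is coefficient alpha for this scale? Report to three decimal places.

Σσ²ᵢ = 0.59 + 2.13 + 1.59 + 0.67 = 4.98
Sum of the distinct covariances = 2.36
σ²_total = 4.98 + 2 × 2.36 = 9.70
α = (k/(k−1))·(1 − Σσ²ᵢ/σ²_total) = (4/3)·(1 − 4.98/9.70) = 0.649

α = 0.649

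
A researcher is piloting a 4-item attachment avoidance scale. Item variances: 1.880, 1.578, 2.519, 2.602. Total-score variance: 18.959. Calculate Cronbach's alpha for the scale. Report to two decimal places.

Σσ²ᵢ = 1.880 + 1.578 + 2.519 + 2.602 = 8.579
α = (k/(k−1))·(1 − Σσ²ᵢ/σ²_T) = (4/3)·(1 − 8.579/18.959) = 0.73

Cronbach's alpha = 0.73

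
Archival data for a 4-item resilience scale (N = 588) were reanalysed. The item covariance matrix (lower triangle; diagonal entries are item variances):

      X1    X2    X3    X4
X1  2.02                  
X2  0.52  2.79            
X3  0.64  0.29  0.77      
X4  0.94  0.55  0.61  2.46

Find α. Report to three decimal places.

sum of item variances = 2.02 + 2.79 + 0.77 + 2.46 = 8.04
Sum of the distinct covariances = 3.55
Var(T) = 8.04 + 2 × 3.55 = 15.14
α = (k/(k−1))·(1 − sum of item variances/Var(T)) = (4/3)·(1 − 8.04/15.14) = 0.625

α = 0.625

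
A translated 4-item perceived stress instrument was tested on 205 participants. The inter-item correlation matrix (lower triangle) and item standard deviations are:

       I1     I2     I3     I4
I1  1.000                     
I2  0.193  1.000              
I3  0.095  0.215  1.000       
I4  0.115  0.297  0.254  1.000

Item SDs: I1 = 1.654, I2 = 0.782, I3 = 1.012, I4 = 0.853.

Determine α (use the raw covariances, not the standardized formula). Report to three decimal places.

α = 0.417

Σσ²ᵢ = 1.654² + 0.782² + 1.012² + 0.853² = 5.0990
Covariances σ_ij = r_ij · s_i · s_j:
  σ(I1,I2) = 0.193 × 1.654 × 0.782 = 0.2496
  σ(I1,I3) = 0.095 × 1.654 × 1.012 = 0.1590
  σ(I1,I4) = 0.115 × 1.654 × 0.853 = 0.1622
  σ(I2,I3) = 0.215 × 0.782 × 1.012 = 0.1701
  σ(I2,I4) = 0.297 × 0.782 × 0.853 = 0.1981
  σ(I3,I4) = 0.254 × 1.012 × 0.853 = 0.2193
σ²_T = Σσ²ᵢ + 2·Σσ_ij = 5.0990 + 2 × 1.1583 = 7.4156
α = (4/3)·(1 − 5.0990/7.4156) = 0.417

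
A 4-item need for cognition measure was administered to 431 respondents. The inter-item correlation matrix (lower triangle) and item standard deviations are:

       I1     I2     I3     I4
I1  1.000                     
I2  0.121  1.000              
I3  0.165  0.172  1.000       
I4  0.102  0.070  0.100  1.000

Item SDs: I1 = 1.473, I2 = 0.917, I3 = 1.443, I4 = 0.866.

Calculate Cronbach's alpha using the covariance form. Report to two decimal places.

Cronbach's alpha = 0.35

Σσ²ᵢ = 1.473² + 0.917² + 1.443² + 0.866² = 5.8428
Covariances σ_ij = r_ij · s_i · s_j:
  σ(I1,I2) = 0.121 × 1.473 × 0.917 = 0.1634
  σ(I1,I3) = 0.165 × 1.473 × 1.443 = 0.3507
  σ(I1,I4) = 0.102 × 1.473 × 0.866 = 0.1301
  σ(I2,I3) = 0.172 × 0.917 × 1.443 = 0.2276
  σ(I2,I4) = 0.070 × 0.917 × 0.866 = 0.0556
  σ(I3,I4) = 0.100 × 1.443 × 0.866 = 0.1250
σ²_T = Σσ²ᵢ + 2·Σσ_ij = 5.8428 + 2 × 1.0524 = 7.9476
α = (4/3)·(1 − 5.8428/7.9476) = 0.35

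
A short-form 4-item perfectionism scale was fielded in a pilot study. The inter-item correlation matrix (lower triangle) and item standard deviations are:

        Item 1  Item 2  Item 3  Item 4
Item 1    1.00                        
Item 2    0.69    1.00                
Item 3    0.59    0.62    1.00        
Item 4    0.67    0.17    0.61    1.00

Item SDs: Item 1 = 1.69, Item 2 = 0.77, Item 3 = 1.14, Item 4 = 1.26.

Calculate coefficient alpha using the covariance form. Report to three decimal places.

Σσ²ᵢ = 1.69² + 0.77² + 1.14² + 1.26² = 6.3362
Covariances σ_ij = r_ij · s_i · s_j:
  σ(Item 1,Item 2) = 0.69 × 1.69 × 0.77 = 0.8979
  σ(Item 1,Item 3) = 0.59 × 1.69 × 1.14 = 1.1367
  σ(Item 1,Item 4) = 0.67 × 1.69 × 1.26 = 1.4267
  σ(Item 2,Item 3) = 0.62 × 0.77 × 1.14 = 0.5442
  σ(Item 2,Item 4) = 0.17 × 0.77 × 1.26 = 0.1649
  σ(Item 3,Item 4) = 0.61 × 1.14 × 1.26 = 0.8762
σ²_T = Σσ²ᵢ + 2·Σσ_ij = 6.3362 + 2 × 5.0466 = 16.4294
α = (4/3)·(1 − 6.3362/16.4294) = 0.819

coefficient alpha = 0.819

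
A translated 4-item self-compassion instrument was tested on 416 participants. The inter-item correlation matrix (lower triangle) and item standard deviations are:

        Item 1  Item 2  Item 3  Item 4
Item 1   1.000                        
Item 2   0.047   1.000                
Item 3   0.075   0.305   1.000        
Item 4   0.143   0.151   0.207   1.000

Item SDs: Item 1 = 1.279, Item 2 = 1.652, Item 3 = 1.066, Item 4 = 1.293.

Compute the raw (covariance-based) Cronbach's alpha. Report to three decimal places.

Σσ²ᵢ = 1.279² + 1.652² + 1.066² + 1.293² = 7.1731
Covariances σ_ij = r_ij · s_i · s_j:
  σ(Item 1,Item 2) = 0.047 × 1.279 × 1.652 = 0.0993
  σ(Item 1,Item 3) = 0.075 × 1.279 × 1.066 = 0.1023
  σ(Item 1,Item 4) = 0.143 × 1.279 × 1.293 = 0.2365
  σ(Item 2,Item 3) = 0.305 × 1.652 × 1.066 = 0.5371
  σ(Item 2,Item 4) = 0.151 × 1.652 × 1.293 = 0.3225
  σ(Item 3,Item 4) = 0.207 × 1.066 × 1.293 = 0.2853
σ²_T = Σσ²ᵢ + 2·Σσ_ij = 7.1731 + 2 × 1.5830 = 10.3391
α = (4/3)·(1 − 7.1731/10.3391) = 0.408

α = 0.408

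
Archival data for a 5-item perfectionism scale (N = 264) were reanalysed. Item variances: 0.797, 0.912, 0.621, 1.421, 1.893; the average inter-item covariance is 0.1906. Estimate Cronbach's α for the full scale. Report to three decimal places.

Cronbach's α = 0.504

Σσ²ᵢ = 0.797 + 0.912 + 0.621 + 1.421 + 1.893 = 5.644
Sum of the 10 distinct covariances = 10 × 0.1906 = 1.9060
Var(T) = Σσ²ᵢ + 2·Σcov = 5.644 + 2 × 1.9060 = 9.4560
α = (5/4)·(1 − 5.644/9.4560) = 0.504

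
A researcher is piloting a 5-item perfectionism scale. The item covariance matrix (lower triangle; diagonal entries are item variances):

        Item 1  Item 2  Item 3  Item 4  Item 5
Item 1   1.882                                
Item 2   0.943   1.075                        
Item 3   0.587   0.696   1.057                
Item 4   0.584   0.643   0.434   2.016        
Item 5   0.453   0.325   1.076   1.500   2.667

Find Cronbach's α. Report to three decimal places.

α = 0.781

ΣVar(i) = 1.882 + 1.075 + 1.057 + 2.016 + 2.667 = 8.697
Sum of the distinct covariances = 7.241
σ²_T = 8.697 + 2 × 7.241 = 23.179
α = (k/(k−1))·(1 − ΣVar(i)/σ²_T) = (5/4)·(1 − 8.697/23.179) = 0.781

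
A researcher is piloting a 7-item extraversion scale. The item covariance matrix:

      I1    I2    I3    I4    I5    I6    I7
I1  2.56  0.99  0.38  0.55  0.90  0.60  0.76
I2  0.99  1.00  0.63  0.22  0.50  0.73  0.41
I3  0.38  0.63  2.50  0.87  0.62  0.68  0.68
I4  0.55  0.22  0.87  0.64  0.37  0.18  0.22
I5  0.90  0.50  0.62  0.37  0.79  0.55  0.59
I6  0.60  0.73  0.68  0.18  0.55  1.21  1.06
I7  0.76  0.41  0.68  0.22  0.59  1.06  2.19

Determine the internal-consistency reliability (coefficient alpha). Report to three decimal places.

Σσᵢ² = 2.56 + 1.00 + 2.50 + 0.64 + 0.79 + 1.21 + 2.19 = 10.89
Sum of the distinct covariances = 12.49
total variance = 10.89 + 2 × 12.49 = 35.87
α = (k/(k−1))·(1 − Σσᵢ²/total variance) = (7/6)·(1 − 10.89/35.87) = 0.812

α = 0.812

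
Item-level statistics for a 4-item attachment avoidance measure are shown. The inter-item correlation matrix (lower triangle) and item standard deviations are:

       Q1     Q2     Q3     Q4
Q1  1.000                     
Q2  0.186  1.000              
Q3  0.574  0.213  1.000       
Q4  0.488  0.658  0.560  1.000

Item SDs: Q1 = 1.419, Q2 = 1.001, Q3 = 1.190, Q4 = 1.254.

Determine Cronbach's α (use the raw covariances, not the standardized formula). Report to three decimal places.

Cronbach's α = 0.763

Σσ²ᵢ = 1.419² + 1.001² + 1.190² + 1.254² = 6.0042
Covariances σ_ij = r_ij · s_i · s_j:
  σ(Q1,Q2) = 0.186 × 1.419 × 1.001 = 0.2642
  σ(Q1,Q3) = 0.574 × 1.419 × 1.190 = 0.9693
  σ(Q1,Q4) = 0.488 × 1.419 × 1.254 = 0.8684
  σ(Q2,Q3) = 0.213 × 1.001 × 1.190 = 0.2537
  σ(Q2,Q4) = 0.658 × 1.001 × 1.254 = 0.8260
  σ(Q3,Q4) = 0.560 × 1.190 × 1.254 = 0.8357
σ²_T = Σσ²ᵢ + 2·Σσ_ij = 6.0042 + 2 × 4.0173 = 14.0388
α = (4/3)·(1 − 6.0042/14.0388) = 0.763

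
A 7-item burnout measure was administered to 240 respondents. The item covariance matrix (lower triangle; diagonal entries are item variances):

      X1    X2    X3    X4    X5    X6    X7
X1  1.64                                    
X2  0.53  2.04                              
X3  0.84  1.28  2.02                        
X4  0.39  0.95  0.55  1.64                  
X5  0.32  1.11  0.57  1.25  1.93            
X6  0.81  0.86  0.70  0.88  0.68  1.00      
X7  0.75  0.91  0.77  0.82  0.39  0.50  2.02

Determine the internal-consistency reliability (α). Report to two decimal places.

α = 0.84

sum of item variances = 1.64 + 2.04 + 2.02 + 1.64 + 1.93 + 1.00 + 2.02 = 12.29
Sum of the distinct covariances = 15.86
Var(T) = 12.29 + 2 × 15.86 = 44.01
α = (k/(k−1))·(1 − sum of item variances/Var(T)) = (7/6)·(1 − 12.29/44.01) = 0.84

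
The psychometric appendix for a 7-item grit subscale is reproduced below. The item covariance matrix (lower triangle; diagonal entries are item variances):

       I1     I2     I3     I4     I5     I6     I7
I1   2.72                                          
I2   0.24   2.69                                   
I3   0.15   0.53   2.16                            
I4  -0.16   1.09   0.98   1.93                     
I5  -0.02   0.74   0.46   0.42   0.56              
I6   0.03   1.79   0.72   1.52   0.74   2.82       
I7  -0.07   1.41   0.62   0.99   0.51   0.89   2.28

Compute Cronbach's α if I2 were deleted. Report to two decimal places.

Remaining items: I1, I3, I4, I5, I6, I7 (k = 6).
Σσ²ᵢ = 2.72 + 2.16 + 1.93 + 0.56 + 2.82 + 2.28 = 12.47
σ²_T = 12.47 + 2 × 7.78 = 28.03
α (item deleted) = (6/5)·(1 − 12.47/28.03) = 0.67

Cronbach's α = 0.67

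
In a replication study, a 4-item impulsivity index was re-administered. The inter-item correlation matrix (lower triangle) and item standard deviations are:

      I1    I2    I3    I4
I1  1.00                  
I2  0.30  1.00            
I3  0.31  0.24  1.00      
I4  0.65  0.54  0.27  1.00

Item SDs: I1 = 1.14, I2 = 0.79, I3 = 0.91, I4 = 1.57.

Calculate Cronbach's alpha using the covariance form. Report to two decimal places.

Cronbach's alpha = 0.71

Σσ²ᵢ = 1.14² + 0.79² + 0.91² + 1.57² = 5.2167
Covariances σ_ij = r_ij · s_i · s_j:
  σ(I1,I2) = 0.30 × 1.14 × 0.79 = 0.2702
  σ(I1,I3) = 0.31 × 1.14 × 0.91 = 0.3216
  σ(I1,I4) = 0.65 × 1.14 × 1.57 = 1.1634
  σ(I2,I3) = 0.24 × 0.79 × 0.91 = 0.1725
  σ(I2,I4) = 0.54 × 0.79 × 1.57 = 0.6698
  σ(I3,I4) = 0.27 × 0.91 × 1.57 = 0.3857
σ²_T = Σσ²ᵢ + 2·Σσ_ij = 5.2167 + 2 × 2.9832 = 11.1831
α = (4/3)·(1 − 5.2167/11.1831) = 0.71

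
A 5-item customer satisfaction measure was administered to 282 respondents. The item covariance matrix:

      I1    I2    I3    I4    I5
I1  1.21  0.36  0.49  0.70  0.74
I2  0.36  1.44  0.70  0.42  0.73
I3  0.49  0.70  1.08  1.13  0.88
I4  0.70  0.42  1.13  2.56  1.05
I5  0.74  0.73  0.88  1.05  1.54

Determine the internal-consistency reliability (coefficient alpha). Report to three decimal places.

α = 0.810

ΣVar(i) = 1.21 + 1.44 + 1.08 + 2.56 + 1.54 = 7.83
Sum of off-diagonal covariances = 7.20
Var(T) = 7.83 + 2 × 7.20 = 22.23
α = (k/(k−1))·(1 − ΣVar(i)/Var(T)) = (5/4)·(1 − 7.83/22.23) = 0.810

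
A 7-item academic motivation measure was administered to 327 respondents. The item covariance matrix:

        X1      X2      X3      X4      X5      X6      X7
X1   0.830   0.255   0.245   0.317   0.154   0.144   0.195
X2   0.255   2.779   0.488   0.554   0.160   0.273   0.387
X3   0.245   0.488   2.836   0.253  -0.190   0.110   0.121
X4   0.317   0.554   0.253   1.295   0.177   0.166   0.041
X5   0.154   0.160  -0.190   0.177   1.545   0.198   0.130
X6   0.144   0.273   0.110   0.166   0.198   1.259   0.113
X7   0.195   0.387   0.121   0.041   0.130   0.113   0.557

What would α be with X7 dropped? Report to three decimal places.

α = 0.462

Remaining items: X1, X2, X3, X4, X5, X6 (k = 6).
Σσ²ᵢ = 0.830 + 2.779 + 2.836 + 1.295 + 1.545 + 1.259 = 10.544
σ²_total = 10.544 + 2 × 3.304 = 17.152
α (item deleted) = (6/5)·(1 − 10.544/17.152) = 0.462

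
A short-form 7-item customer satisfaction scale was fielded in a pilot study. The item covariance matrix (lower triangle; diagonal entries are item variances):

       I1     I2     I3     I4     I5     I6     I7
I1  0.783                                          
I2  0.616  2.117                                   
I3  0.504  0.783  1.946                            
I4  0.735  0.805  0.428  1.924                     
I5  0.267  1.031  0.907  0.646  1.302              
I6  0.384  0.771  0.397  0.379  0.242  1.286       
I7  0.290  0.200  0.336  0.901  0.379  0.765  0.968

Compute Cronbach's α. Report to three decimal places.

Σσᵢ² = 0.783 + 2.117 + 1.946 + 1.924 + 1.302 + 1.286 + 0.968 = 10.326
Sum of off-diagonal covariances = 11.766
Var(T) = 10.326 + 2 × 11.766 = 33.858
α = (k/(k−1))·(1 − Σσᵢ²/Var(T)) = (7/6)·(1 − 10.326/33.858) = 0.811

α = 0.811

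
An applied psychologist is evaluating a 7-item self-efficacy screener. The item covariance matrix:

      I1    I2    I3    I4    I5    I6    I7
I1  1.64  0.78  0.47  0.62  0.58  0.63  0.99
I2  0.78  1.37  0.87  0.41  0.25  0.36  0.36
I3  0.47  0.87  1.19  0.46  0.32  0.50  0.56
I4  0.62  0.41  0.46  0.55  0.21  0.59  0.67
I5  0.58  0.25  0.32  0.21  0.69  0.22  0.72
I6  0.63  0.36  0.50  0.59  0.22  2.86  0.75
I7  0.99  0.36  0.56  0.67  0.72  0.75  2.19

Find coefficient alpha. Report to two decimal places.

ΣVar(i) = 1.64 + 1.37 + 1.19 + 0.55 + 0.69 + 2.86 + 2.19 = 10.49
Σ_{i<j} σ_ij = 11.32
Var(T) = 10.49 + 2 × 11.32 = 33.13
α = (k/(k−1))·(1 − ΣVar(i)/Var(T)) = (7/6)·(1 − 10.49/33.13) = 0.80

coefficient alpha = 0.80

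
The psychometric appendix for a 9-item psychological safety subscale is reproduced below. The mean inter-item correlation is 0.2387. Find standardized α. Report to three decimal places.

Standardized α = k·r̄ / (1 + (k−1)·r̄) = 9 × 0.2387 / (1 + 8 × 0.2387)
  = 2.1483 / 2.9096 = 0.738

α = 0.738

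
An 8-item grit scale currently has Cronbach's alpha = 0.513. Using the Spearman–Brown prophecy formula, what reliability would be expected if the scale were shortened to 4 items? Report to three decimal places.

predicted reliability = 0.345

Length factor m = 4/8 = 0.5000
α' = m·α / (1 − (1−m)·α)
   = 4/8 × 0.513 / (1 − (1 − 4/8) × 0.513)
   = 0.2565 / 0.7435 = 0.345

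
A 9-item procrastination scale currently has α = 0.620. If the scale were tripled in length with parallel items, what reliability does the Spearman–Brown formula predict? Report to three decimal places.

predicted reliability = 0.830

Length factor m = 3
α' = m·α / (1 + (m−1)·α)
   = 3 × 0.620 / (1 + (3 − 1) × 0.620)
   = 1.8600 / 2.2400 = 0.830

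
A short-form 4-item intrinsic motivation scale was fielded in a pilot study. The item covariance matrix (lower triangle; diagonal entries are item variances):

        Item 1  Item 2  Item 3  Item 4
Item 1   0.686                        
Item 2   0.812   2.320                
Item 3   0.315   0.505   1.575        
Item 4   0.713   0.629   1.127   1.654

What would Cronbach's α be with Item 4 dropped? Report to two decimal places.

α = 0.62

Remaining items: Item 1, Item 2, Item 3 (k = 3).
Σσ²ᵢ = 0.686 + 2.320 + 1.575 = 4.581
Var(T) = 4.581 + 2 × 1.632 = 7.845
α (item deleted) = (3/2)·(1 − 4.581/7.845) = 0.62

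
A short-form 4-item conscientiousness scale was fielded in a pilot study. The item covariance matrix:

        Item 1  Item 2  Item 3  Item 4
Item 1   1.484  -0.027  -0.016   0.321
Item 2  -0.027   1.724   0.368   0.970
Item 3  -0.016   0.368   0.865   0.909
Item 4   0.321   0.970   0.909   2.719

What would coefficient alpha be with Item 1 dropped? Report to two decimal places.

Remaining items: Item 2, Item 3, Item 4 (k = 3).
Σσᵢ² = 1.724 + 0.865 + 2.719 = 5.308
Var(T) = 5.308 + 2 × 2.247 = 9.802
α (item deleted) = (3/2)·(1 − 5.308/9.802) = 0.69

coefficient alpha = 0.69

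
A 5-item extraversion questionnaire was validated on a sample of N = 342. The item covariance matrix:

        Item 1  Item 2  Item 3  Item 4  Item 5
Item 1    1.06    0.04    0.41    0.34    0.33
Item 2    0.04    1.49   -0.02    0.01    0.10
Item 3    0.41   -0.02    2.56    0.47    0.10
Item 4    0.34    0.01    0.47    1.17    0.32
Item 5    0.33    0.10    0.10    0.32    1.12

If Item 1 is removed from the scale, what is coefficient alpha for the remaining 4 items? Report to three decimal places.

α = 0.315

Remaining items: Item 2, Item 3, Item 4, Item 5 (k = 4).
Σσ²ᵢ = 1.49 + 2.56 + 1.17 + 1.12 = 6.34
total variance = 6.34 + 2 × 0.98 = 8.30
α (item deleted) = (4/3)·(1 − 6.34/8.30) = 0.315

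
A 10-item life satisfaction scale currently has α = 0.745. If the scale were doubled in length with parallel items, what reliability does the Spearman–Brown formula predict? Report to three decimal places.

predicted reliability = 0.854

Length factor m = 2
α' = m·α / (1 + (m−1)·α)
   = 2 × 0.745 / (1 + (2 − 1) × 0.745)
   = 1.4900 / 1.7450 = 0.854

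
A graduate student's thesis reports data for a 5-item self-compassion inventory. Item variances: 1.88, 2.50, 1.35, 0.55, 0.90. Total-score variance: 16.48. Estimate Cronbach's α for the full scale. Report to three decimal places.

Cronbach's α = 0.705

sum of item variances = 1.88 + 2.50 + 1.35 + 0.55 + 0.90 = 7.18
α = (k/(k−1))·(1 − sum of item variances/σ²_total) = (5/4)·(1 − 7.18/16.48) = 0.705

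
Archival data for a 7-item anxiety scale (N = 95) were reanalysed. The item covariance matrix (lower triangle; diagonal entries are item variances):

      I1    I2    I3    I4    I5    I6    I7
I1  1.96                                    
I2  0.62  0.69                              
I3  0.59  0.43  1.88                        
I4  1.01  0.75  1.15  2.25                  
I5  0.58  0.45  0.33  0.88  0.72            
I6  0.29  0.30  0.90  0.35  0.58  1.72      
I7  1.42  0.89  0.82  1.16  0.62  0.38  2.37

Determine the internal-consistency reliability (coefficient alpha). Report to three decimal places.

Σσ²ᵢ = 1.96 + 0.69 + 1.88 + 2.25 + 0.72 + 1.72 + 2.37 = 11.59
Sum of off-diagonal covariances = 14.50
Var(T) = 11.59 + 2 × 14.50 = 40.59
α = (k/(k−1))·(1 − Σσ²ᵢ/Var(T)) = (7/6)·(1 − 11.59/40.59) = 0.834

coefficient alpha = 0.834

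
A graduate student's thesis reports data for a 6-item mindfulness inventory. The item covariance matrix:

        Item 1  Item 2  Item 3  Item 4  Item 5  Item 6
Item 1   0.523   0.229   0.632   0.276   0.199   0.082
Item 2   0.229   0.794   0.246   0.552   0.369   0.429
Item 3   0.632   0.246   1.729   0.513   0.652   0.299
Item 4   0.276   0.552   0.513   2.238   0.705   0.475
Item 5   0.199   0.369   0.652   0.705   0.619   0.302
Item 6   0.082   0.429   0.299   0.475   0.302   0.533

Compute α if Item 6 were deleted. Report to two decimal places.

α = 0.75

Remaining items: Item 1, Item 2, Item 3, Item 4, Item 5 (k = 5).
Σσᵢ² = 0.523 + 0.794 + 1.729 + 2.238 + 0.619 = 5.903
total variance = 5.903 + 2 × 4.373 = 14.649
α (item deleted) = (5/4)·(1 − 5.903/14.649) = 0.75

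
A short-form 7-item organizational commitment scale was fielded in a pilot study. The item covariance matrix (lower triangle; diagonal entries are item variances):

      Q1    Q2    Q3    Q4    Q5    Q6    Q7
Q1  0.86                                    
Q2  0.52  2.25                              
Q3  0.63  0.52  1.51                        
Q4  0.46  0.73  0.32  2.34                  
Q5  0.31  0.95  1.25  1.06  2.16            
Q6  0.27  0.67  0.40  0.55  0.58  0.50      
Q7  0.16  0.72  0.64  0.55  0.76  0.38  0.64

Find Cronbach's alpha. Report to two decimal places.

sum of item variances = 0.86 + 2.25 + 1.51 + 2.34 + 2.16 + 0.50 + 0.64 = 10.26
Σ_{i<j} σ_ij = 12.43
σ²_total = 10.26 + 2 × 12.43 = 35.12
α = (k/(k−1))·(1 − sum of item variances/σ²_total) = (7/6)·(1 − 10.26/35.12) = 0.83

Cronbach's alpha = 0.83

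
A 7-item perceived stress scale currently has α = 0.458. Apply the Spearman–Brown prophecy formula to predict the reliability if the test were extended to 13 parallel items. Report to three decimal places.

Length factor m = 13/7 = 1.8571
α' = m·α / (1 + (m−1)·α)
   = 13/7 × 0.458 / (1 + (13/7 − 1) × 0.458)
   = 0.8506 / 1.3926 = 0.611

predicted reliability = 0.611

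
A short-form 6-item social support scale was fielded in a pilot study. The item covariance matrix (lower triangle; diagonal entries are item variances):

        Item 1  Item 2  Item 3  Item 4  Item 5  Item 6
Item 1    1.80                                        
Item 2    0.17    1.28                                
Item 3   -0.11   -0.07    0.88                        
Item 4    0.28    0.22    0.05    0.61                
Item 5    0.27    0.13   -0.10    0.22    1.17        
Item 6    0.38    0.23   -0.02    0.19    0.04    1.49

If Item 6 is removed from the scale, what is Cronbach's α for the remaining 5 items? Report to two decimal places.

Remaining items: Item 1, Item 2, Item 3, Item 4, Item 5 (k = 5).
Σσᵢ² = 1.80 + 1.28 + 0.88 + 0.61 + 1.17 = 5.74
σ²_total = 5.74 + 2 × 1.06 = 7.86
α (item deleted) = (5/4)·(1 − 5.74/7.86) = 0.34

Cronbach's α = 0.34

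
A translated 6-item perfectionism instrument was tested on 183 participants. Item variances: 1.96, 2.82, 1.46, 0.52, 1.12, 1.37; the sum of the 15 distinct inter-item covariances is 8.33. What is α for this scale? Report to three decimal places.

α = 0.772

Σσ²ᵢ = 1.96 + 2.82 + 1.46 + 0.52 + 1.12 + 1.37 = 9.25
Sum of distinct covariances = 8.33
σ²_total = Σσ²ᵢ + 2·Σcov = 9.25 + 2 × 8.33 = 25.91
α = (6/5)·(1 − 9.25/25.91) = 0.772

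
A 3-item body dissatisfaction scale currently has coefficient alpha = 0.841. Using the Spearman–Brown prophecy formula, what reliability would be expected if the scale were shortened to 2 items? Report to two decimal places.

predicted reliability = 0.78

Length factor m = 2/3 = 0.6667
α' = m·α / (1 − (1−m)·α)
   = 2/3 × 0.841 / (1 − (1 − 2/3) × 0.841)
   = 0.5607 / 0.7197 = 0.78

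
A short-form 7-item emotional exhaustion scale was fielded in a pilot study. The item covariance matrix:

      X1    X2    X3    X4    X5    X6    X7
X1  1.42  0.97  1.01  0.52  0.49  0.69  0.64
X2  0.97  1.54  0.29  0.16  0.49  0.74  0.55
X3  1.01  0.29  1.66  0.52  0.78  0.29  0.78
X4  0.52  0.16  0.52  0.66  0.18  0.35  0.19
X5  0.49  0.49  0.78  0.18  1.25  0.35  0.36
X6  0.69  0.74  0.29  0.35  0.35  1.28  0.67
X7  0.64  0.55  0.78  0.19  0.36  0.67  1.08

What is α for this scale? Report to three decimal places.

ΣVar(i) = 1.42 + 1.54 + 1.66 + 0.66 + 1.25 + 1.28 + 1.08 = 8.89
Sum of off-diagonal covariances = 11.02
σ²_total = 8.89 + 2 × 11.02 = 30.93
α = (k/(k−1))·(1 − ΣVar(i)/σ²_total) = (7/6)·(1 − 8.89/30.93) = 0.831

α = 0.831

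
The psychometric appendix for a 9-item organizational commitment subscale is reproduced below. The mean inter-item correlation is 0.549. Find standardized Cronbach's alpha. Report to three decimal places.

standardized Cronbach's alpha = 0.916

Standardized α = k·r̄ / (1 + (k−1)·r̄) = 9 × 0.549 / (1 + 8 × 0.549)
  = 4.9410 / 5.3920 = 0.916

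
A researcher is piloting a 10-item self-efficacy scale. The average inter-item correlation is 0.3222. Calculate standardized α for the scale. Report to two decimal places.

standardized α = 0.83

Standardized α = k·r̄ / (1 + (k−1)·r̄) = 10 × 0.3222 / (1 + 9 × 0.3222)
  = 3.2220 / 3.8998 = 0.83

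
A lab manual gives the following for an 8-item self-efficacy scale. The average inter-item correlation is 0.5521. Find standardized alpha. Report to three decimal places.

Standardized α = k·r̄ / (1 + (k−1)·r̄) = 8 × 0.5521 / (1 + 7 × 0.5521)
  = 4.4168 / 4.8647 = 0.908

α = 0.908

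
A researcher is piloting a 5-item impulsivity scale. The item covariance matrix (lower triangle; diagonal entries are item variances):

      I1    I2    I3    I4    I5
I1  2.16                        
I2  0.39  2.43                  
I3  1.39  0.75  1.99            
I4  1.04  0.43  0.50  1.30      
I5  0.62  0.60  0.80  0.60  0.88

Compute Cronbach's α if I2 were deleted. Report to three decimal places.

Cronbach's α = 0.813

Remaining items: I1, I3, I4, I5 (k = 4).
ΣVar(i) = 2.16 + 1.99 + 1.30 + 0.88 = 6.33
σ²_T = 6.33 + 2 × 4.95 = 16.23
α (item deleted) = (4/3)·(1 − 6.33/16.23) = 0.813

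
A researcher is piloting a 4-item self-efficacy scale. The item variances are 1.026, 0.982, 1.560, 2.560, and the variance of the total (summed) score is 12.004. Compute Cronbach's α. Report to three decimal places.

sum of item variances = 1.026 + 0.982 + 1.560 + 2.560 = 6.128
α = (k/(k−1))·(1 − sum of item variances/total variance) = (4/3)·(1 − 6.128/12.004) = 0.653

α = 0.653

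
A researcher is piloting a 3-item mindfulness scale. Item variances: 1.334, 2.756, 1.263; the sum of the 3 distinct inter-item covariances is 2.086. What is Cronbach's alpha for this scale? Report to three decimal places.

Cronbach's alpha = 0.657

sum of item variances = 1.334 + 2.756 + 1.263 = 5.353
Sum of distinct covariances = 2.086
σ²_T = sum of item variances + 2·Σcov = 5.353 + 2 × 2.086 = 9.525
α = (3/2)·(1 − 5.353/9.525) = 0.657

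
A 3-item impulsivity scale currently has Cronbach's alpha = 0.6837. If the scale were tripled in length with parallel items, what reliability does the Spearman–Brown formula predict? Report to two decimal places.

Length factor m = 3
α' = m·α / (1 + (m−1)·α)
   = 3 × 0.6837 / (1 + (3 − 1) × 0.6837)
   = 2.0511 / 2.3674 = 0.87

predicted reliability = 0.87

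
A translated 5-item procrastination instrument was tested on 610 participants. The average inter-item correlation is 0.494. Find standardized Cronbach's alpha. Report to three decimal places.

standardized Cronbach's alpha = 0.830

Standardized α = k·r̄ / (1 + (k−1)·r̄) = 5 × 0.494 / (1 + 4 × 0.494)
  = 2.4700 / 2.9760 = 0.830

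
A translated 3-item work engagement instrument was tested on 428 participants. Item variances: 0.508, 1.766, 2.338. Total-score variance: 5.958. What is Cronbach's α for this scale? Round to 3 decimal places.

α = 0.339

sum of item variances = 0.508 + 1.766 + 2.338 = 4.612
α = (k/(k−1))·(1 − sum of item variances/total variance) = (3/2)·(1 − 4.612/5.958) = 0.339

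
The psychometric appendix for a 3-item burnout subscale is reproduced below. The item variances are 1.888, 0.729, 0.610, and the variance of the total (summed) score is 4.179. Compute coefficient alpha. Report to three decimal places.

sum of item variances = 1.888 + 0.729 + 0.610 = 3.227
α = (k/(k−1))·(1 − sum of item variances/Var(T)) = (3/2)·(1 − 3.227/4.179) = 0.342

coefficient alpha = 0.342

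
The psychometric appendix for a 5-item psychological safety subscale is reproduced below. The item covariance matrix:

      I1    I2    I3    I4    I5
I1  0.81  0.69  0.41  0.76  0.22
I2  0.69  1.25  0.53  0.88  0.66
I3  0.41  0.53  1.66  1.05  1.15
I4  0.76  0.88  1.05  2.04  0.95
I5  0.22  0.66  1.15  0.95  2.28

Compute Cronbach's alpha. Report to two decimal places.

ΣVar(i) = 0.81 + 1.25 + 1.66 + 2.04 + 2.28 = 8.04
Sum of the distinct covariances = 7.30
Var(T) = 8.04 + 2 × 7.30 = 22.64
α = (k/(k−1))·(1 − ΣVar(i)/Var(T)) = (5/4)·(1 − 8.04/22.64) = 0.81

α = 0.81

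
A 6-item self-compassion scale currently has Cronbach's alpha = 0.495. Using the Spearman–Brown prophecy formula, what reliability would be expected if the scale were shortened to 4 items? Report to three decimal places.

predicted reliability = 0.395

Length factor m = 4/6 = 0.6667
α' = m·α / (1 − (1−m)·α)
   = 4/6 × 0.495 / (1 − (1 − 4/6) × 0.495)
   = 0.3300 / 0.8350 = 0.395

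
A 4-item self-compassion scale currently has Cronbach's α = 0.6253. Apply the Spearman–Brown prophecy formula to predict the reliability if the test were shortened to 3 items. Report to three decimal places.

predicted reliability = 0.556

Length factor m = 3/4 = 0.7500
α' = m·α / (1 − (1−m)·α)
   = 3/4 × 0.6253 / (1 − (1 − 3/4) × 0.6253)
   = 0.4690 / 0.8437 = 0.556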